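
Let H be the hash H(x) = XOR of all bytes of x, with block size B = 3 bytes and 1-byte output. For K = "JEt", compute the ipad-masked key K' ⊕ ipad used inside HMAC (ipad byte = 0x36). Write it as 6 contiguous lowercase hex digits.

7c7342

Key "JEt" = 4a 45 74 is exactly B = 3 bytes: K' = 4a 45 74.
XOR each byte with 0x36: 4a⊕36=7c, 45⊕36=73, 74⊕36=42.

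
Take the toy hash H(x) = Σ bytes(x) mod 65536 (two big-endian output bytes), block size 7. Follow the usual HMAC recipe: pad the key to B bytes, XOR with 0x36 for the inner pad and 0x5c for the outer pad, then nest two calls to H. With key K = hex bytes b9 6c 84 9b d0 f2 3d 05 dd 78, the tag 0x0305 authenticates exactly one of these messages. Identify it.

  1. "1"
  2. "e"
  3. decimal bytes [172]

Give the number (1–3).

Key hex bytes b9 6c 84 9b d0 f2 3d 05 dd 78 is 10 bytes > B = 7, so hash it first: H(key) = 05 9d, then zero-pad to 7 bytes: K' = 05 9d 00 00 00 00 00.
K' ⊕ ipad = 33 ab 36 36 36 36 36; K' ⊕ opad = 59 c1 5c 5c 5c 5c 5c.
m1: inner = H(33 ab 36 36 36 36 36 31) = 02 1d; tag = H(59 c1 5c 5c 5c 5c 5c 02 1d) = 0305 ← matches
m2: inner = H(33 ab 36 36 36 36 36 65) = 02 51; tag = H(59 c1 5c 5c 5c 5c 5c 02 51) = 0339
m3: inner = H(33 ab 36 36 36 36 36 ac) = 02 98; tag = H(59 c1 5c 5c 5c 5c 5c 02 98) = 0380

1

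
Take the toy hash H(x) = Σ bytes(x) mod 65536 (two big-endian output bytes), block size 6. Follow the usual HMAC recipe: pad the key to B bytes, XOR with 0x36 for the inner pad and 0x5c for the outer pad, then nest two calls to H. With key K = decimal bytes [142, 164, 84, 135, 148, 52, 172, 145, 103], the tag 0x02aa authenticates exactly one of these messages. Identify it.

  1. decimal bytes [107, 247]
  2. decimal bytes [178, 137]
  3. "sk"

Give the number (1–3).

1

Key decimal bytes [142, 164, 84, 135, 148, 52, 172, 145, 103] = 8e a4 54 87 94 34 ac 91 67 is 9 bytes > B = 6, so hash it first: H(key) = 04 79, then zero-pad to 6 bytes: K' = 04 79 00 00 00 00.
K' ⊕ ipad = 32 4f 36 36 36 36; K' ⊕ opad = 58 25 5c 5c 5c 5c.
m1: inner = H(32 4f 36 36 36 36 6b f7) = 02 bb; tag = H(58 25 5c 5c 5c 5c 02 bb) = 02aa ← matches
m2: inner = H(32 4f 36 36 36 36 b2 89) = 02 94; tag = H(58 25 5c 5c 5c 5c 02 94) = 0283
m3: inner = H(32 4f 36 36 36 36 73 6b) = 02 37; tag = H(58 25 5c 5c 5c 5c 02 37) = 0226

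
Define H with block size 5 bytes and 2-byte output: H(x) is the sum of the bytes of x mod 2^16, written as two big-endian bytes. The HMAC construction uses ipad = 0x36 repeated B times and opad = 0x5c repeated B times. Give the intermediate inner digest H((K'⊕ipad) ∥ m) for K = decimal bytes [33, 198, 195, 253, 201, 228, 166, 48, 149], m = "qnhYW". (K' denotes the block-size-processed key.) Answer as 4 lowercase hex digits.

Key decimal bytes [33, 198, 195, 253, 201, 228, 166, 48, 149] = 21 c6 c3 fd c9 e4 a6 30 95 is 9 bytes > B = 5, so hash it first: H(key) = 05 bf, then zero-pad to 5 bytes: K' = 05 bf 00 00 00.
K' ⊕ ipad = 33 89 36 36 36.
Inner input = 33 89 36 36 36 ∥ 71 6e 68 59 57.
Inner hash: sum = 51+137+54+54+54+113+110+104+89+87 = 853 → 03 55.

0355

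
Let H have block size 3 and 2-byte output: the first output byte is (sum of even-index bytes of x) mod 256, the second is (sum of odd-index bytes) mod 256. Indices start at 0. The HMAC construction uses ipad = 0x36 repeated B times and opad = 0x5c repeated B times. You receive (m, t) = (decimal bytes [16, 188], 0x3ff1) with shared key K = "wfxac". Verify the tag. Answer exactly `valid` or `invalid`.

Key "wfxac" = 77 66 78 61 63 is 5 bytes > B = 3, so hash it first: H(key) = 52 c7, then zero-pad to 3 bytes: K' = 52 c7 00.
K' ⊕ ipad = 64 f1 36; K' ⊕ opad = 0e 9b 5c.
Inner hash: even-index sum = 342 mod 256 = 86; odd-index sum = 257 mod 256 = 1 → 56 01.
Outer hash (recomputed tag): even-index sum = 107 mod 256 = 107; odd-index sum = 241 mod 256 = 241 → 6b f1.
Recomputed tag = 6bf1; claimed = 3ff1 → mismatch.

invalid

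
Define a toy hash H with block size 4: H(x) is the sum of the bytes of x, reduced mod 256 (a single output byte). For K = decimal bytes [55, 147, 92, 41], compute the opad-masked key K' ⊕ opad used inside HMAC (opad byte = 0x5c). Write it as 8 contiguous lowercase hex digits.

6bcf0075

Key decimal bytes [55, 147, 92, 41] = 37 93 5c 29 is exactly B = 4 bytes: K' = 37 93 5c 29.
XOR each byte with 0x5c: 37⊕5c=6b, 93⊕5c=cf, 5c⊕5c=00, 29⊕5c=75.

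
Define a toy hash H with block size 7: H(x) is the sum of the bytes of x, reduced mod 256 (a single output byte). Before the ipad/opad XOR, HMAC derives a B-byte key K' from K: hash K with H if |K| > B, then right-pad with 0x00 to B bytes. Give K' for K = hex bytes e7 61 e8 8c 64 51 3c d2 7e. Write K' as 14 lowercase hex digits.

fd000000000000

|K| = 9 > B = 7, so first hash the key.
H(K): sum = 231+97+232+140+100+81+60+210+126 = 1277; mod 256 = 253 → fd.
Zero-pad H(K) = fd to 7 bytes: K' = fd 00 00 00 00 00 00.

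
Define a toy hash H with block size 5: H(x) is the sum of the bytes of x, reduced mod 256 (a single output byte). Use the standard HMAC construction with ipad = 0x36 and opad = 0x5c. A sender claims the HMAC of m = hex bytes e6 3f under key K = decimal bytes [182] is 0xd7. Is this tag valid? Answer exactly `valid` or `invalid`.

Key decimal bytes [182] = b6 is 1 byte ≤ B = 5; zero-pad to 5 bytes: K' = b6 00 00 00 00.
K' ⊕ ipad = 80 36 36 36 36; K' ⊕ opad = ea 5c 5c 5c 5c.
Inner hash: sum = 128+54+54+54+54+230+63 = 637; mod 256 = 125 → 7d.
Outer hash (recomputed tag): sum = 234+92+92+92+92+125 = 727; mod 256 = 215 → d7.
Recomputed tag = d7; claimed = d7 → match.

valid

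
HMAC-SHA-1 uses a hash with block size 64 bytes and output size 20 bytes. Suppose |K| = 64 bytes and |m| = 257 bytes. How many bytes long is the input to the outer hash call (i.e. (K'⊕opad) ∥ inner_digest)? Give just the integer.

84

Key is 64 ≤ 64 bytes, zero-padded: |K'| = 64.
Outer input = (K'⊕opad) ∥ H(inner) → 64 + 20 = 84 bytes.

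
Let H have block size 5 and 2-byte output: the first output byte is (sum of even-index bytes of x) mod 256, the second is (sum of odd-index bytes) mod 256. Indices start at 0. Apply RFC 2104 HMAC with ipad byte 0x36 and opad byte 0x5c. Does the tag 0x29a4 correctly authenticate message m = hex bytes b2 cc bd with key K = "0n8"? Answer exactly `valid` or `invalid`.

valid

Key "0n8" = 30 6e 38 is 3 bytes ≤ B = 5; zero-pad to 5 bytes: K' = 30 6e 38 00 00.
K' ⊕ ipad = 06 58 0e 36 36; K' ⊕ opad = 6c 32 64 5c 5c.
Inner hash: even-index sum = 278 mod 256 = 22; odd-index sum = 509 mod 256 = 253 → 16 fd.
Outer hash (recomputed tag): even-index sum = 553 mod 256 = 41; odd-index sum = 164 mod 256 = 164 → 29 a4.
Recomputed tag = 29a4; claimed = 29a4 → match.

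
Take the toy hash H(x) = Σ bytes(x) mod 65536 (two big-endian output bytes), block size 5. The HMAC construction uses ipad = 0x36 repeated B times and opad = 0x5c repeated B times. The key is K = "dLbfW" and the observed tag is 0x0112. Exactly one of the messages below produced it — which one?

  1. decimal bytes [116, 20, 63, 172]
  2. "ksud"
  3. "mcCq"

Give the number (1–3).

Key "dLbfW" = 64 4c 62 66 57 is exactly B = 5 bytes: K' = 64 4c 62 66 57.
K' ⊕ ipad = 52 7a 54 50 61; K' ⊕ opad = 38 10 3e 3a 0b.
m1: inner = H(52 7a 54 50 61 74 14 3f ac) = 03 44; tag = H(38 10 3e 3a 0b 03 44) = 0112 ← matches
m2: inner = H(52 7a 54 50 61 6b 73 75 64) = 03 88; tag = H(38 10 3e 3a 0b 03 88) = 0156
m3: inner = H(52 7a 54 50 61 6d 63 43 71) = 03 55; tag = H(38 10 3e 3a 0b 03 55) = 0123

1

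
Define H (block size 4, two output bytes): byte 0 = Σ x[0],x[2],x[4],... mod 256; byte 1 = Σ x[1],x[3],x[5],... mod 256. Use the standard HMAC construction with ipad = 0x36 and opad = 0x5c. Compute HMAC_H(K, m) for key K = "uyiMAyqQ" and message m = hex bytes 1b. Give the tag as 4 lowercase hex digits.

Key "uyiMAyqQ" = 75 79 69 4d 41 79 71 51 is 8 bytes > B = 4, so hash it first: H(key) = 90 90, then zero-pad to 4 bytes: K' = 90 90 00 00.
K' ⊕ ipad = a6 a6 36 36.  K' ⊕ opad = cc cc 5c 5c.
Inner input = (K'⊕ipad) ∥ m = a6 a6 36 36 ∥ 1b.
Inner hash: even-index sum = 247 mod 256 = 247; odd-index sum = 220 mod 256 = 220 → f7 dc.
Outer input = (K'⊕opad) ∥ inner = cc cc 5c 5c ∥ f7 dc.
Outer hash (tag): even-index sum = 543 mod 256 = 31; odd-index sum = 516 mod 256 = 4 → 1f 04.

1f04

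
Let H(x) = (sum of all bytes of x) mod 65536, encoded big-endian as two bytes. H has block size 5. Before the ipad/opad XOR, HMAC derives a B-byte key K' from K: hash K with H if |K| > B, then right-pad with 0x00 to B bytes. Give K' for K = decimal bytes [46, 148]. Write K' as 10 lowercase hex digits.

Key decimal bytes [46, 148] = 2e 94 is 2 bytes ≤ B = 5; zero-pad to 5 bytes: K' = 2e 94 00 00 00.

2e94000000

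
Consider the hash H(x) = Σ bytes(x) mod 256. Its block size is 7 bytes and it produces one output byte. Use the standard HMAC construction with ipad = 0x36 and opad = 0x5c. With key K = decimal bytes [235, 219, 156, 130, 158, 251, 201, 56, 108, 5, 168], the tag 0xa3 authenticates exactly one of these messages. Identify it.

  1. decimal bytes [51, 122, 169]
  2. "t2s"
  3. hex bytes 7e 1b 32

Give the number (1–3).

3

Key decimal bytes [235, 219, 156, 130, 158, 251, 201, 56, 108, 5, 168] = eb db 9c 82 9e fb c9 38 6c 05 a8 is 11 bytes > B = 7, so hash it first: H(key) = 97, then zero-pad to 7 bytes: K' = 97 00 00 00 00 00 00.
K' ⊕ ipad = a1 36 36 36 36 36 36; K' ⊕ opad = cb 5c 5c 5c 5c 5c 5c.
m1: inner = H(a1 36 36 36 36 36 36 33 7a a9) = 3b; tag = H(cb 5c 5c 5c 5c 5c 5c 3b) = 2e
m2: inner = H(a1 36 36 36 36 36 36 74 32 73) = fe; tag = H(cb 5c 5c 5c 5c 5c 5c fe) = f1
m3: inner = H(a1 36 36 36 36 36 36 7e 1b 32) = b0; tag = H(cb 5c 5c 5c 5c 5c 5c b0) = a3 ← matches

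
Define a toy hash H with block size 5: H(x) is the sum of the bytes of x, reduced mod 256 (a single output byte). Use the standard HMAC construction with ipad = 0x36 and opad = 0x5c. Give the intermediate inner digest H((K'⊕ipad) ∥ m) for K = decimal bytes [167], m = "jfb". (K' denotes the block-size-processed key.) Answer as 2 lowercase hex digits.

Key decimal bytes [167] = a7 is 1 byte ≤ B = 5; zero-pad to 5 bytes: K' = a7 00 00 00 00.
K' ⊕ ipad = 91 36 36 36 36.
Inner input = 91 36 36 36 36 ∥ 6a 66 62.
Inner hash: sum = 145+54+54+54+54+106+102+98 = 667; mod 256 = 155 → 9b.

9b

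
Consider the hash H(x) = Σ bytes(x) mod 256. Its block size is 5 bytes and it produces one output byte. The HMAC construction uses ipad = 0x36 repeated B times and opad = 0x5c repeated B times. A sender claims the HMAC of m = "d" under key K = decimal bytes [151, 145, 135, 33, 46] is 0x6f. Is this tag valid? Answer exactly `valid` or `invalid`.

invalid

Key decimal bytes [151, 145, 135, 33, 46] = 97 91 87 21 2e is exactly B = 5 bytes: K' = 97 91 87 21 2e.
K' ⊕ ipad = a1 a7 b1 17 18; K' ⊕ opad = cb cd db 7d 72.
Inner hash: sum = 161+167+177+23+24+100 = 652; mod 256 = 140 → 8c.
Outer hash (recomputed tag): sum = 203+205+219+125+114+140 = 1006; mod 256 = 238 → ee.
Recomputed tag = ee; claimed = 6f → mismatch.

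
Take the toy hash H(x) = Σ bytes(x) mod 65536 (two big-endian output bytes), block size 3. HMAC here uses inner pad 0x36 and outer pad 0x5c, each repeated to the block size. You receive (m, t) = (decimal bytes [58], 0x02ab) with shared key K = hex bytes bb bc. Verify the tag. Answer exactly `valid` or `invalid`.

valid

Key hex bytes bb bc is 2 bytes ≤ B = 3; zero-pad to 3 bytes: K' = bb bc 00.
K' ⊕ ipad = 8d 8a 36; K' ⊕ opad = e7 e0 5c.
Inner hash: sum = 141+138+54+58 = 391 → 01 87.
Outer hash (recomputed tag): sum = 231+224+92+1+135 = 683 → 02 ab.
Recomputed tag = 02ab; claimed = 02ab → match.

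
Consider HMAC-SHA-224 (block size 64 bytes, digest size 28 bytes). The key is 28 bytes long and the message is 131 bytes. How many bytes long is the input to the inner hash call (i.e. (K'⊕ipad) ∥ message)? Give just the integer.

Key is 28 ≤ 64 bytes, zero-padded: |K'| = 64.
Inner input = (K'⊕ipad) ∥ m → 64 + 131 = 195 bytes.

195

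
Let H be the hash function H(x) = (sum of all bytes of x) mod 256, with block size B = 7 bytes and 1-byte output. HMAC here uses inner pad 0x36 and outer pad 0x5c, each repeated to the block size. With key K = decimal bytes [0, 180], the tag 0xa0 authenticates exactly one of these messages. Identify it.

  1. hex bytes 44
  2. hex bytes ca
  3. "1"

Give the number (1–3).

Key decimal bytes [0, 180] = 00 b4 is 2 bytes ≤ B = 7; zero-pad to 7 bytes: K' = 00 b4 00 00 00 00 00.
K' ⊕ ipad = 36 82 36 36 36 36 36; K' ⊕ opad = 5c e8 5c 5c 5c 5c 5c.
m1: inner = H(36 82 36 36 36 36 36 44) = 0a; tag = H(5c e8 5c 5c 5c 5c 5c 0a) = 1a
m2: inner = H(36 82 36 36 36 36 36 ca) = 90; tag = H(5c e8 5c 5c 5c 5c 5c 90) = a0 ← matches
m3: inner = H(36 82 36 36 36 36 36 31) = f7; tag = H(5c e8 5c 5c 5c 5c 5c f7) = 07

2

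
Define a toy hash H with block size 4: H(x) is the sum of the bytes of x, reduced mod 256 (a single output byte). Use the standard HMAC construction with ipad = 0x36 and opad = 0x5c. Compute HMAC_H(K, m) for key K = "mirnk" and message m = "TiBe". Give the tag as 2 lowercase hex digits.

Key "mirnk" = 6d 69 72 6e 6b is 5 bytes > B = 4, so hash it first: H(key) = 21, then zero-pad to 4 bytes: K' = 21 00 00 00.
K' ⊕ ipad = 17 36 36 36.  K' ⊕ opad = 7d 5c 5c 5c.
Inner input = (K'⊕ipad) ∥ m = 17 36 36 36 ∥ 54 69 42 65.
Inner hash: sum = 23+54+54+54+84+105+66+101 = 541; mod 256 = 29 → 1d.
Outer input = (K'⊕opad) ∥ inner = 7d 5c 5c 5c ∥ 1d.
Outer hash (tag): sum = 125+92+92+92+29 = 430; mod 256 = 174 → ae.

ae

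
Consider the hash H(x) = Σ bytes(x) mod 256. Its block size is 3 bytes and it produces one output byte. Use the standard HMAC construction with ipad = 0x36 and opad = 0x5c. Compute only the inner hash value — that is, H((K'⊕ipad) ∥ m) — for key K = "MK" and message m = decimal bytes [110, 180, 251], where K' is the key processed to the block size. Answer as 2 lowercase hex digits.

Key "MK" = 4d 4b is 2 bytes ≤ B = 3; zero-pad to 3 bytes: K' = 4d 4b 00.
K' ⊕ ipad = 7b 7d 36.
Inner input = 7b 7d 36 ∥ 6e b4 fb.
Inner hash: sum = 123+125+54+110+180+251 = 843; mod 256 = 75 → 4b.

4b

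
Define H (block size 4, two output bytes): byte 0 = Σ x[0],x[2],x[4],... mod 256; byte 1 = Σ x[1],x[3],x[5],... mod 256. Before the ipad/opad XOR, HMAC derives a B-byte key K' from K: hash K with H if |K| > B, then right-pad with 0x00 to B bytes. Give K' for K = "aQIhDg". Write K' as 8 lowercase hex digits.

ee200000

|K| = 6 > B = 4, so first hash the key.
H(K): even-index sum = 238 mod 256 = 238; odd-index sum = 288 mod 256 = 32 → ee 20.
Zero-pad H(K) = ee 20 to 4 bytes: K' = ee 20 00 00.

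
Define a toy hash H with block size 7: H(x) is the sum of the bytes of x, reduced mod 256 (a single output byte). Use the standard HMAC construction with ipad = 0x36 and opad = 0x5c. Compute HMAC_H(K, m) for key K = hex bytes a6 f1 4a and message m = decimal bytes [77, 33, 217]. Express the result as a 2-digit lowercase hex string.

Key hex bytes a6 f1 4a is 3 bytes ≤ B = 7; zero-pad to 7 bytes: K' = a6 f1 4a 00 00 00 00.
K' ⊕ ipad = 90 c7 7c 36 36 36 36.  K' ⊕ opad = fa ad 16 5c 5c 5c 5c.
Inner input = (K'⊕ipad) ∥ m = 90 c7 7c 36 36 36 36 ∥ 4d 21 d9.
Inner hash: sum = 144+199+124+54+54+54+54+77+33+217 = 1010; mod 256 = 242 → f2.
Outer input = (K'⊕opad) ∥ inner = fa ad 16 5c 5c 5c 5c ∥ f2.
Outer hash (tag): sum = 250+173+22+92+92+92+92+242 = 1055; mod 256 = 31 → 1f.

1f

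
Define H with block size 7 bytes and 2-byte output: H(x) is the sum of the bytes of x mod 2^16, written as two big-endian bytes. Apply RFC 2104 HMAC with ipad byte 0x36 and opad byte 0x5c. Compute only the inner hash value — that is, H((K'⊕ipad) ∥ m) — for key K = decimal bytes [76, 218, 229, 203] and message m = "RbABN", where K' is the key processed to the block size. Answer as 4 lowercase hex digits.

055d

Key decimal bytes [76, 218, 229, 203] = 4c da e5 cb is 4 bytes ≤ B = 7; zero-pad to 7 bytes: K' = 4c da e5 cb 00 00 00.
K' ⊕ ipad = 7a ec d3 fd 36 36 36.
Inner input = 7a ec d3 fd 36 36 36 ∥ 52 62 41 42 4e.
Inner hash: sum = 122+236+211+253+54+54+54+82+98+65+66+78 = 1373 → 05 5d.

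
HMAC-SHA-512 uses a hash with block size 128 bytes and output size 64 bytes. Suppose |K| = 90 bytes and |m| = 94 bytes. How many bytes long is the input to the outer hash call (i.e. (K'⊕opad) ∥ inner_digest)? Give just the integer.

192

Key is 90 ≤ 128 bytes, zero-padded: |K'| = 128.
Outer input = (K'⊕opad) ∥ H(inner) → 128 + 64 = 192 bytes.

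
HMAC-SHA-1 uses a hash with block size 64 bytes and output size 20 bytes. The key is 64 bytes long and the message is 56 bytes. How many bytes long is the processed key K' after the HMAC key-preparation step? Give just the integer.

Key is 64 ≤ 64 bytes, zero-padded: |K'| = 64.

64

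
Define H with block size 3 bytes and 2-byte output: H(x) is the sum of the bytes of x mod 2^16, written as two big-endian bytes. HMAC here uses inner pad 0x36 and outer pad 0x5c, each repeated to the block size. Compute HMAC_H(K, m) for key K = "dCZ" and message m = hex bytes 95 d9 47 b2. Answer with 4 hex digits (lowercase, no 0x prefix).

00fa

Key "dCZ" = 64 43 5a is exactly B = 3 bytes: K' = 64 43 5a.
K' ⊕ ipad = 52 75 6c.  K' ⊕ opad = 38 1f 06.
Inner input = (K'⊕ipad) ∥ m = 52 75 6c ∥ 95 d9 47 b2.
Inner hash: sum = 82+117+108+149+217+71+178 = 922 → 03 9a.
Outer input = (K'⊕opad) ∥ inner = 38 1f 06 ∥ 03 9a.
Outer hash (tag): sum = 56+31+6+3+154 = 250 → 00 fa.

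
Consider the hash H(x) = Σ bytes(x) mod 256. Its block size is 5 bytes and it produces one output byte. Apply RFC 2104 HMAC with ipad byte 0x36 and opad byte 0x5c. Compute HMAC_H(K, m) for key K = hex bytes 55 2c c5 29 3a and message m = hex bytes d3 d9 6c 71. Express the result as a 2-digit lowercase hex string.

Key hex bytes 55 2c c5 29 3a is exactly B = 5 bytes: K' = 55 2c c5 29 3a.
K' ⊕ ipad = 63 1a f3 1f 0c.  K' ⊕ opad = 09 70 99 75 66.
Inner input = (K'⊕ipad) ∥ m = 63 1a f3 1f 0c ∥ d3 d9 6c 71.
Inner hash: sum = 99+26+243+31+12+211+217+108+113 = 1060; mod 256 = 36 → 24.
Outer input = (K'⊕opad) ∥ inner = 09 70 99 75 66 ∥ 24.
Outer hash (tag): sum = 9+112+153+117+102+36 = 529; mod 256 = 17 → 11.

11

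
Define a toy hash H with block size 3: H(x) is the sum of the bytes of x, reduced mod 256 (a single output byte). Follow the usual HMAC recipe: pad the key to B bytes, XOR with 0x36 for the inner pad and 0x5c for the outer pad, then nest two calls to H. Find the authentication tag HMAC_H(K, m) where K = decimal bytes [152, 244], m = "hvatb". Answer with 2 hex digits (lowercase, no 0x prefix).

Key decimal bytes [152, 244] = 98 f4 is 2 bytes ≤ B = 3; zero-pad to 3 bytes: K' = 98 f4 00.
K' ⊕ ipad = ae c2 36.  K' ⊕ opad = c4 a8 5c.
Inner input = (K'⊕ipad) ∥ m = ae c2 36 ∥ 68 76 61 74 62.
Inner hash: sum = 174+194+54+104+118+97+116+98 = 955; mod 256 = 187 → bb.
Outer input = (K'⊕opad) ∥ inner = c4 a8 5c ∥ bb.
Outer hash (tag): sum = 196+168+92+187 = 643; mod 256 = 131 → 83.

83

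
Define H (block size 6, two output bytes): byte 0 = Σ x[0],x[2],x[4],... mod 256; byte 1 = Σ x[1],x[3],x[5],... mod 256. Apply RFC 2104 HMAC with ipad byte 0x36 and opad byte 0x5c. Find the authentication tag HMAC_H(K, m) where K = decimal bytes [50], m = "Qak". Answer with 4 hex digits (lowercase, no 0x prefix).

5217

Key decimal bytes [50] = 32 is 1 byte ≤ B = 6; zero-pad to 6 bytes: K' = 32 00 00 00 00 00.
K' ⊕ ipad = 04 36 36 36 36 36.  K' ⊕ opad = 6e 5c 5c 5c 5c 5c.
Inner input = (K'⊕ipad) ∥ m = 04 36 36 36 36 36 ∥ 51 61 6b.
Inner hash: even-index sum = 300 mod 256 = 44; odd-index sum = 259 mod 256 = 3 → 2c 03.
Outer input = (K'⊕opad) ∥ inner = 6e 5c 5c 5c 5c 5c ∥ 2c 03.
Outer hash (tag): even-index sum = 338 mod 256 = 82; odd-index sum = 279 mod 256 = 23 → 52 17.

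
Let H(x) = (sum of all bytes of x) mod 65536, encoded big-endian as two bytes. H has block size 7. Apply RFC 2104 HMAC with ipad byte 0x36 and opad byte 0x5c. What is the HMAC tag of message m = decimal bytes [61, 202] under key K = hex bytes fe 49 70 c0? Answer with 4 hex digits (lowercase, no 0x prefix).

Key hex bytes fe 49 70 c0 is 4 bytes ≤ B = 7; zero-pad to 7 bytes: K' = fe 49 70 c0 00 00 00.
K' ⊕ ipad = c8 7f 46 f6 36 36 36.  K' ⊕ opad = a2 15 2c 9c 5c 5c 5c.
Inner input = (K'⊕ipad) ∥ m = c8 7f 46 f6 36 36 36 ∥ 3d ca.
Inner hash: sum = 200+127+70+246+54+54+54+61+202 = 1068 → 04 2c.
Outer input = (K'⊕opad) ∥ inner = a2 15 2c 9c 5c 5c 5c ∥ 04 2c.
Outer hash (tag): sum = 162+21+44+156+92+92+92+4+44 = 707 → 02 c3.

02c3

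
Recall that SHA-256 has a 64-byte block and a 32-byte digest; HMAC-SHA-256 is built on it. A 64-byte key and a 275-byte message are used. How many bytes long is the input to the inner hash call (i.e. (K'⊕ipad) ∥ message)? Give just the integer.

Key is 64 ≤ 64 bytes, zero-padded: |K'| = 64.
Inner input = (K'⊕ipad) ∥ m → 64 + 275 = 339 bytes.

339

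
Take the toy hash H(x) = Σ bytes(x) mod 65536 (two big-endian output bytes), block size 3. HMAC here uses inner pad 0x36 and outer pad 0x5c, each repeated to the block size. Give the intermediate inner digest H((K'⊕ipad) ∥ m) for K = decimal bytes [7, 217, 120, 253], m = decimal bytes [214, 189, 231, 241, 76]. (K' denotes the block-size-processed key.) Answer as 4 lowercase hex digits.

Key decimal bytes [7, 217, 120, 253] = 07 d9 78 fd is 4 bytes > B = 3, so hash it first: H(key) = 02 55, then zero-pad to 3 bytes: K' = 02 55 00.
K' ⊕ ipad = 34 63 36.
Inner input = 34 63 36 ∥ d6 bd e7 f1 4c.
Inner hash: sum = 52+99+54+214+189+231+241+76 = 1156 → 04 84.

0484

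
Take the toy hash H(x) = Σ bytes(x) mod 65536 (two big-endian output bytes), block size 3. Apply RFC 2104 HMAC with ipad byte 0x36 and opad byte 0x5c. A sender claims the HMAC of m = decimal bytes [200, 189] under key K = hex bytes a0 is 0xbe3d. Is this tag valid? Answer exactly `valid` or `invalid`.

invalid

Key hex bytes a0 is 1 byte ≤ B = 3; zero-pad to 3 bytes: K' = a0 00 00.
K' ⊕ ipad = 96 36 36; K' ⊕ opad = fc 5c 5c.
Inner hash: sum = 150+54+54+200+189 = 647 → 02 87.
Outer hash (recomputed tag): sum = 252+92+92+2+135 = 573 → 02 3d.
Recomputed tag = 023d; claimed = be3d → mismatch.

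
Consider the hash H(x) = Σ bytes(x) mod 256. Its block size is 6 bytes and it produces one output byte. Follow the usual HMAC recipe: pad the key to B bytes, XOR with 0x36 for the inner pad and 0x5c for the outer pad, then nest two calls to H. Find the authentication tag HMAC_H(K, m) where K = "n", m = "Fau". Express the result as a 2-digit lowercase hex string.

80

Key "n" = 6e is 1 byte ≤ B = 6; zero-pad to 6 bytes: K' = 6e 00 00 00 00 00.
K' ⊕ ipad = 58 36 36 36 36 36.  K' ⊕ opad = 32 5c 5c 5c 5c 5c.
Inner input = (K'⊕ipad) ∥ m = 58 36 36 36 36 36 ∥ 46 61 75.
Inner hash: sum = 88+54+54+54+54+54+70+97+117 = 642; mod 256 = 130 → 82.
Outer input = (K'⊕opad) ∥ inner = 32 5c 5c 5c 5c 5c ∥ 82.
Outer hash (tag): sum = 50+92+92+92+92+92+130 = 640; mod 256 = 128 → 80.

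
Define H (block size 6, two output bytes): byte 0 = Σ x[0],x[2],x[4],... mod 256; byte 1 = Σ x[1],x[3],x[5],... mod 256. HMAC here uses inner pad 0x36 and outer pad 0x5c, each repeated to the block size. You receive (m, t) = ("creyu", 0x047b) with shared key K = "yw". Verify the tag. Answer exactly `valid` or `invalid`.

Key "yw" = 79 77 is 2 bytes ≤ B = 6; zero-pad to 6 bytes: K' = 79 77 00 00 00 00.
K' ⊕ ipad = 4f 41 36 36 36 36; K' ⊕ opad = 25 2b 5c 5c 5c 5c.
Inner hash: even-index sum = 504 mod 256 = 248; odd-index sum = 408 mod 256 = 152 → f8 98.
Outer hash (recomputed tag): even-index sum = 469 mod 256 = 213; odd-index sum = 379 mod 256 = 123 → d5 7b.
Recomputed tag = d57b; claimed = 047b → mismatch.

invalid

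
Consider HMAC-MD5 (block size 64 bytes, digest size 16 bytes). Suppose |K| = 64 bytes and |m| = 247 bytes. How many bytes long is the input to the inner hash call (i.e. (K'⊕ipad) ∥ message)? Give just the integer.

311

Key is 64 ≤ 64 bytes, zero-padded: |K'| = 64.
Inner input = (K'⊕ipad) ∥ m → 64 + 247 = 311 bytes.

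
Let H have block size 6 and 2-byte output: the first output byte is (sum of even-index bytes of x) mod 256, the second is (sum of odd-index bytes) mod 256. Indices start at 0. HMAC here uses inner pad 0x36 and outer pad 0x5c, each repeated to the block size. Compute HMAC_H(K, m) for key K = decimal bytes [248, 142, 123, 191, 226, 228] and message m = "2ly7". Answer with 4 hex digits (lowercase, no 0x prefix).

2323

Key decimal bytes [248, 142, 123, 191, 226, 228] = f8 8e 7b bf e2 e4 is exactly B = 6 bytes: K' = f8 8e 7b bf e2 e4.
K' ⊕ ipad = ce b8 4d 89 d4 d2.  K' ⊕ opad = a4 d2 27 e3 be b8.
Inner input = (K'⊕ipad) ∥ m = ce b8 4d 89 d4 d2 ∥ 32 6c 79 37.
Inner hash: even-index sum = 666 mod 256 = 154; odd-index sum = 694 mod 256 = 182 → 9a b6.
Outer input = (K'⊕opad) ∥ inner = a4 d2 27 e3 be b8 ∥ 9a b6.
Outer hash (tag): even-index sum = 547 mod 256 = 35; odd-index sum = 803 mod 256 = 35 → 23 23.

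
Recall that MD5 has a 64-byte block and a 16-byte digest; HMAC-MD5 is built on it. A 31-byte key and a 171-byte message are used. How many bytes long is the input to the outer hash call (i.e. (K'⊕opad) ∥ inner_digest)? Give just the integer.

Key is 31 ≤ 64 bytes, zero-padded: |K'| = 64.
Outer input = (K'⊕opad) ∥ H(inner) → 64 + 16 = 80 bytes.

80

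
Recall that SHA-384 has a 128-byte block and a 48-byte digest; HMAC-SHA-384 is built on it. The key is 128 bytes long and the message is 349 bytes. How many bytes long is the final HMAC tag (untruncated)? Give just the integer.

48

The tag is one SHA-384 digest: 48 bytes.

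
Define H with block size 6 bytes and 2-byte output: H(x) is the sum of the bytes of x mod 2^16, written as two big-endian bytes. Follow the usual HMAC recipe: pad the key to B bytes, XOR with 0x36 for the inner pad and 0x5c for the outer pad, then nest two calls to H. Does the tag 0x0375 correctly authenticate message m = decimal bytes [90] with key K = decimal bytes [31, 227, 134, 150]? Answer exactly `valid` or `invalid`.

valid

Key decimal bytes [31, 227, 134, 150] = 1f e3 86 96 is 4 bytes ≤ B = 6; zero-pad to 6 bytes: K' = 1f e3 86 96 00 00.
K' ⊕ ipad = 29 d5 b0 a0 36 36; K' ⊕ opad = 43 bf da ca 5c 5c.
Inner hash: sum = 41+213+176+160+54+54+90 = 788 → 03 14.
Outer hash (recomputed tag): sum = 67+191+218+202+92+92+3+20 = 885 → 03 75.
Recomputed tag = 0375; claimed = 0375 → match.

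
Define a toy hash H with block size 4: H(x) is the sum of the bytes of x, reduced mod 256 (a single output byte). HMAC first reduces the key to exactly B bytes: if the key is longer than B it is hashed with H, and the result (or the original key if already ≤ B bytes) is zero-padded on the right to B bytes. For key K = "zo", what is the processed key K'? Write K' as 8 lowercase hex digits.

Key "zo" = 7a 6f is 2 bytes ≤ B = 4; zero-pad to 4 bytes: K' = 7a 6f 00 00.

7a6f0000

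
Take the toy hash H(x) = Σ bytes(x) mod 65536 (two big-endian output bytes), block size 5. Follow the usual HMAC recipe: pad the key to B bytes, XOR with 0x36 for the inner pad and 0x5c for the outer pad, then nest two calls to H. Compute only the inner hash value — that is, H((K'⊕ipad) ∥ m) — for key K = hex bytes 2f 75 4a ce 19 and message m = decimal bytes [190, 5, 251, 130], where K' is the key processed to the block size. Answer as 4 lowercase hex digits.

Key hex bytes 2f 75 4a ce 19 is exactly B = 5 bytes: K' = 2f 75 4a ce 19.
K' ⊕ ipad = 19 43 7c f8 2f.
Inner input = 19 43 7c f8 2f ∥ be 05 fb 82.
Inner hash: sum = 25+67+124+248+47+190+5+251+130 = 1087 → 04 3f.

043f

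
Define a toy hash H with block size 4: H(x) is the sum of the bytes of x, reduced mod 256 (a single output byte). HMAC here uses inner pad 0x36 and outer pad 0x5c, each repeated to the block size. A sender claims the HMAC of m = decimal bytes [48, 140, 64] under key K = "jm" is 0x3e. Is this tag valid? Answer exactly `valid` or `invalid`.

valid

Key "jm" = 6a 6d is 2 bytes ≤ B = 4; zero-pad to 4 bytes: K' = 6a 6d 00 00.
K' ⊕ ipad = 5c 5b 36 36; K' ⊕ opad = 36 31 5c 5c.
Inner hash: sum = 92+91+54+54+48+140+64 = 543; mod 256 = 31 → 1f.
Outer hash (recomputed tag): sum = 54+49+92+92+31 = 318; mod 256 = 62 → 3e.
Recomputed tag = 3e; claimed = 3e → match.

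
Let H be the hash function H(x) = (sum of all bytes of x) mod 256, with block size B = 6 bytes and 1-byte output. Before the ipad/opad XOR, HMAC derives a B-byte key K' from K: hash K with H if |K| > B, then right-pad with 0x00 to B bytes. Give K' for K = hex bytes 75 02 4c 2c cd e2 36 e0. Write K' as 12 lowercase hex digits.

b40000000000

|K| = 8 > B = 6, so first hash the key.
H(K): sum = 117+2+76+44+205+226+54+224 = 948; mod 256 = 180 → b4.
Zero-pad H(K) = b4 to 6 bytes: K' = b4 00 00 00 00 00.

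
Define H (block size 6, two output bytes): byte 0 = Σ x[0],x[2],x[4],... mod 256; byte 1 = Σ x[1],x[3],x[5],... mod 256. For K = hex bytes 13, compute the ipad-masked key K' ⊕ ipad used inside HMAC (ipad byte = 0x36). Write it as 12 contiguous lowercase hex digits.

253636363636

Key hex bytes 13 is 1 byte ≤ B = 6; zero-pad to 6 bytes: K' = 13 00 00 00 00 00.
XOR each byte with 0x36: 13⊕36=25, 00⊕36=36, 00⊕36=36, 00⊕36=36, 00⊕36=36, 00⊕36=36.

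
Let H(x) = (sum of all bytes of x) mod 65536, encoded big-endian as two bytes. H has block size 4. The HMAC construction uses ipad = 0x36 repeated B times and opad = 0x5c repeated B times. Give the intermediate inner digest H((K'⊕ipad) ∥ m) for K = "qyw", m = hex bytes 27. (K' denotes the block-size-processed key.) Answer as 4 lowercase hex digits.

Key "qyw" = 71 79 77 is 3 bytes ≤ B = 4; zero-pad to 4 bytes: K' = 71 79 77 00.
K' ⊕ ipad = 47 4f 41 36.
Inner input = 47 4f 41 36 ∥ 27.
Inner hash: sum = 71+79+65+54+39 = 308 → 01 34.

0134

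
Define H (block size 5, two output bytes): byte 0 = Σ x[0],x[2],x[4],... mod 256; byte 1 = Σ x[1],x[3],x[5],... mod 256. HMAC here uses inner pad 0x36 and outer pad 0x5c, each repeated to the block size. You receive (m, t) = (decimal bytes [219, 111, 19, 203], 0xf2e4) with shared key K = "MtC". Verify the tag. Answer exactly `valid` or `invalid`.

Key "MtC" = 4d 74 43 is 3 bytes ≤ B = 5; zero-pad to 5 bytes: K' = 4d 74 43 00 00.
K' ⊕ ipad = 7b 42 75 36 36; K' ⊕ opad = 11 28 1f 5c 5c.
Inner hash: even-index sum = 608 mod 256 = 96; odd-index sum = 358 mod 256 = 102 → 60 66.
Outer hash (recomputed tag): even-index sum = 242 mod 256 = 242; odd-index sum = 228 mod 256 = 228 → f2 e4.
Recomputed tag = f2e4; claimed = f2e4 → match.

valid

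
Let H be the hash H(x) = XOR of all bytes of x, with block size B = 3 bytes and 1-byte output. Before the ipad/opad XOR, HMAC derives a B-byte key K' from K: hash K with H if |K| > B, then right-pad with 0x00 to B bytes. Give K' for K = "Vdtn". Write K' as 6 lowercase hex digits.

|K| = 4 > B = 3, so first hash the key.
H(K): XOR 56⊕64⊕74⊕6e = 28.
Zero-pad H(K) = 28 to 3 bytes: K' = 28 00 00.

280000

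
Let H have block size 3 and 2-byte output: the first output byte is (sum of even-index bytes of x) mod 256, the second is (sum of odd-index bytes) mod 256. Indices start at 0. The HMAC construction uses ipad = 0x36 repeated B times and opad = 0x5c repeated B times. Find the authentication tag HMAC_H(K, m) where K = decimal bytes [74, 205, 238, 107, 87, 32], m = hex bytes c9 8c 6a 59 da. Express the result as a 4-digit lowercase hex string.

aad8

Key decimal bytes [74, 205, 238, 107, 87, 32] = 4a cd ee 6b 57 20 is 6 bytes > B = 3, so hash it first: H(key) = 8f 58, then zero-pad to 3 bytes: K' = 8f 58 00.
K' ⊕ ipad = b9 6e 36.  K' ⊕ opad = d3 04 5c.
Inner input = (K'⊕ipad) ∥ m = b9 6e 36 ∥ c9 8c 6a 59 da.
Inner hash: even-index sum = 468 mod 256 = 212; odd-index sum = 635 mod 256 = 123 → d4 7b.
Outer input = (K'⊕opad) ∥ inner = d3 04 5c ∥ d4 7b.
Outer hash (tag): even-index sum = 426 mod 256 = 170; odd-index sum = 216 mod 256 = 216 → aa d8.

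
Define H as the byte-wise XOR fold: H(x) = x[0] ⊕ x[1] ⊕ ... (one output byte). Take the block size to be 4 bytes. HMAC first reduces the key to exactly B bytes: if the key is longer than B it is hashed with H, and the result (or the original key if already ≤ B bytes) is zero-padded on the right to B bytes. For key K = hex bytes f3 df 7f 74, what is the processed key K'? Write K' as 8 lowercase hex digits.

Key hex bytes f3 df 7f 74 is exactly B = 4 bytes: K' = f3 df 7f 74.

f3df7f74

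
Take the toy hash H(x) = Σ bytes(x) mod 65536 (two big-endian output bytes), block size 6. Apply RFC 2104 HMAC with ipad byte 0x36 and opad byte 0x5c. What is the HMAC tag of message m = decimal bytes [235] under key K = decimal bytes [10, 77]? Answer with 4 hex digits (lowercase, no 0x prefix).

Key decimal bytes [10, 77] = 0a 4d is 2 bytes ≤ B = 6; zero-pad to 6 bytes: K' = 0a 4d 00 00 00 00.
K' ⊕ ipad = 3c 7b 36 36 36 36.  K' ⊕ opad = 56 11 5c 5c 5c 5c.
Inner input = (K'⊕ipad) ∥ m = 3c 7b 36 36 36 36 ∥ eb.
Inner hash: sum = 60+123+54+54+54+54+235 = 634 → 02 7a.
Outer input = (K'⊕opad) ∥ inner = 56 11 5c 5c 5c 5c ∥ 02 7a.
Outer hash (tag): sum = 86+17+92+92+92+92+2+122 = 595 → 02 53.

0253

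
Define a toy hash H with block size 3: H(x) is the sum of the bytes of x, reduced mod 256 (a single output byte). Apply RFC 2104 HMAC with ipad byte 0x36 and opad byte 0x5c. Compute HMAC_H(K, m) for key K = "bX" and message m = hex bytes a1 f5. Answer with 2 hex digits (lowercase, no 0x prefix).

Key "bX" = 62 58 is 2 bytes ≤ B = 3; zero-pad to 3 bytes: K' = 62 58 00.
K' ⊕ ipad = 54 6e 36.  K' ⊕ opad = 3e 04 5c.
Inner input = (K'⊕ipad) ∥ m = 54 6e 36 ∥ a1 f5.
Inner hash: sum = 84+110+54+161+245 = 654; mod 256 = 142 → 8e.
Outer input = (K'⊕opad) ∥ inner = 3e 04 5c ∥ 8e.
Outer hash (tag): sum = 62+4+92+142 = 300; mod 256 = 44 → 2c.

2c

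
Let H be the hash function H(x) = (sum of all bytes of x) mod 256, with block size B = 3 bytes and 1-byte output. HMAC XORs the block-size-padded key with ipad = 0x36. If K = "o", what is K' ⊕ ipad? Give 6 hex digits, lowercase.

Key "o" = 6f is 1 byte ≤ B = 3; zero-pad to 3 bytes: K' = 6f 00 00.
XOR each byte with 0x36: 6f⊕36=59, 00⊕36=36, 00⊕36=36.

593636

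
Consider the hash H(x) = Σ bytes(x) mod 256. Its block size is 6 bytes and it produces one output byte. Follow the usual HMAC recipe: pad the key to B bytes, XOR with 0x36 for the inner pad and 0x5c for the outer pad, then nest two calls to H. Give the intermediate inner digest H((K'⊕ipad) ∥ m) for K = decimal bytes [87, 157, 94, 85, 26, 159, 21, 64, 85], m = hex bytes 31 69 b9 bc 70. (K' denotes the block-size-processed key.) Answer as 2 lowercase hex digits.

c9

Key decimal bytes [87, 157, 94, 85, 26, 159, 21, 64, 85] = 57 9d 5e 55 1a 9f 15 40 55 is 9 bytes > B = 6, so hash it first: H(key) = 0a, then zero-pad to 6 bytes: K' = 0a 00 00 00 00 00.
K' ⊕ ipad = 3c 36 36 36 36 36.
Inner input = 3c 36 36 36 36 36 ∥ 31 69 b9 bc 70.
Inner hash: sum = 60+54+54+54+54+54+49+105+185+188+112 = 969; mod 256 = 201 → c9.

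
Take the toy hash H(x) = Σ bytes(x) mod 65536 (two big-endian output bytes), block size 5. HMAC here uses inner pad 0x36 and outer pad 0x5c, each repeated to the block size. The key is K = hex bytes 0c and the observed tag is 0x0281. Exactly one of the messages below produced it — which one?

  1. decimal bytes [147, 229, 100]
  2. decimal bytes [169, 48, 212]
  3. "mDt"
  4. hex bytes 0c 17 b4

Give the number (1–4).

2

Key hex bytes 0c is 1 byte ≤ B = 5; zero-pad to 5 bytes: K' = 0c 00 00 00 00.
K' ⊕ ipad = 3a 36 36 36 36; K' ⊕ opad = 50 5c 5c 5c 5c.
m1: inner = H(3a 36 36 36 36 93 e5 64) = 02 ee; tag = H(50 5c 5c 5c 5c 02 ee) = 02b0
m2: inner = H(3a 36 36 36 36 a9 30 d4) = 02 bf; tag = H(50 5c 5c 5c 5c 02 bf) = 0281 ← matches
m3: inner = H(3a 36 36 36 36 6d 44 74) = 02 37; tag = H(50 5c 5c 5c 5c 02 37) = 01f9
m4: inner = H(3a 36 36 36 36 0c 17 b4) = 01 e9; tag = H(50 5c 5c 5c 5c 01 e9) = 02aa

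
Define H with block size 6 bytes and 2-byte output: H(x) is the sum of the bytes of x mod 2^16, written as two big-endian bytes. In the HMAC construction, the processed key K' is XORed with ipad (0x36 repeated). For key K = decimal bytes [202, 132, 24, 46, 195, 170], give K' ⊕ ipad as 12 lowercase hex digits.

Key decimal bytes [202, 132, 24, 46, 195, 170] = ca 84 18 2e c3 aa is exactly B = 6 bytes: K' = ca 84 18 2e c3 aa.
XOR each byte with 0x36: ca⊕36=fc, 84⊕36=b2, 18⊕36=2e, 2e⊕36=18, c3⊕36=f5, aa⊕36=9c.

fcb22e18f59c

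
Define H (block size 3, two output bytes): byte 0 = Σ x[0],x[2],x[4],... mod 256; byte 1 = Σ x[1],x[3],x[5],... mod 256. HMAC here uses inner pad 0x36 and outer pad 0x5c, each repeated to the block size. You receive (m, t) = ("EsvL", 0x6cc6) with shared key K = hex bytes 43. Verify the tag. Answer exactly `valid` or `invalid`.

valid

Key hex bytes 43 is 1 byte ≤ B = 3; zero-pad to 3 bytes: K' = 43 00 00.
K' ⊕ ipad = 75 36 36; K' ⊕ opad = 1f 5c 5c.
Inner hash: even-index sum = 362 mod 256 = 106; odd-index sum = 241 mod 256 = 241 → 6a f1.
Outer hash (recomputed tag): even-index sum = 364 mod 256 = 108; odd-index sum = 198 mod 256 = 198 → 6c c6.
Recomputed tag = 6cc6; claimed = 6cc6 → match.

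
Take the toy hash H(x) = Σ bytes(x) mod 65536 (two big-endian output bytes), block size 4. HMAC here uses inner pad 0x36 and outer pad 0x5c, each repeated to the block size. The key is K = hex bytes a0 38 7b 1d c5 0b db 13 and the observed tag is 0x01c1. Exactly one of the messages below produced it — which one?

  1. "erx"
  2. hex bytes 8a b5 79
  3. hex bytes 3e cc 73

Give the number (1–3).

3

Key hex bytes a0 38 7b 1d c5 0b db 13 is 8 bytes > B = 4, so hash it first: H(key) = 03 2e, then zero-pad to 4 bytes: K' = 03 2e 00 00.
K' ⊕ ipad = 35 18 36 36; K' ⊕ opad = 5f 72 5c 5c.
m1: inner = H(35 18 36 36 65 72 78) = 02 08; tag = H(5f 72 5c 5c 02 08) = 0193
m2: inner = H(35 18 36 36 8a b5 79) = 02 71; tag = H(5f 72 5c 5c 02 71) = 01fc
m3: inner = H(35 18 36 36 3e cc 73) = 02 36; tag = H(5f 72 5c 5c 02 36) = 01c1 ← matches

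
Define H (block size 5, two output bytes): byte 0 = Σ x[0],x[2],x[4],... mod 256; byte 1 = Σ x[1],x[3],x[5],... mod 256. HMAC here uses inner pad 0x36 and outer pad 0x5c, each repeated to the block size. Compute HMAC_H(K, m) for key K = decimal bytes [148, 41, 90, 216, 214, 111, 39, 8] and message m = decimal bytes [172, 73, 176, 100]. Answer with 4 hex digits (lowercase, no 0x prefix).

Key decimal bytes [148, 41, 90, 216, 214, 111, 39, 8] = 94 29 5a d8 d6 6f 27 08 is 8 bytes > B = 5, so hash it first: H(key) = eb 78, then zero-pad to 5 bytes: K' = eb 78 00 00 00.
K' ⊕ ipad = dd 4e 36 36 36.  K' ⊕ opad = b7 24 5c 5c 5c.
Inner input = (K'⊕ipad) ∥ m = dd 4e 36 36 36 ∥ ac 49 b0 64.
Inner hash: even-index sum = 502 mod 256 = 246; odd-index sum = 480 mod 256 = 224 → f6 e0.
Outer input = (K'⊕opad) ∥ inner = b7 24 5c 5c 5c ∥ f6 e0.
Outer hash (tag): even-index sum = 591 mod 256 = 79; odd-index sum = 374 mod 256 = 118 → 4f 76.

4f76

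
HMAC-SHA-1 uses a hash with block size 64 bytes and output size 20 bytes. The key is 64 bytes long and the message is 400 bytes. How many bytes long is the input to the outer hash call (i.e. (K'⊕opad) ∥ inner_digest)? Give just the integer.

84

Key is 64 ≤ 64 bytes, zero-padded: |K'| = 64.
Outer input = (K'⊕opad) ∥ H(inner) → 64 + 20 = 84 bytes.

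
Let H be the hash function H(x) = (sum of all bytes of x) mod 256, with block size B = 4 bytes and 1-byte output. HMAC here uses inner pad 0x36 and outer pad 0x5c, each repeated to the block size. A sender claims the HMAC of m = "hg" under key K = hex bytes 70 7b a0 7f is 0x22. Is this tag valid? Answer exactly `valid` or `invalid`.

invalid

Key hex bytes 70 7b a0 7f is exactly B = 4 bytes: K' = 70 7b a0 7f.
K' ⊕ ipad = 46 4d 96 49; K' ⊕ opad = 2c 27 fc 23.
Inner hash: sum = 70+77+150+73+104+103 = 577; mod 256 = 65 → 41.
Outer hash (recomputed tag): sum = 44+39+252+35+65 = 435; mod 256 = 179 → b3.
Recomputed tag = b3; claimed = 22 → mismatch.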